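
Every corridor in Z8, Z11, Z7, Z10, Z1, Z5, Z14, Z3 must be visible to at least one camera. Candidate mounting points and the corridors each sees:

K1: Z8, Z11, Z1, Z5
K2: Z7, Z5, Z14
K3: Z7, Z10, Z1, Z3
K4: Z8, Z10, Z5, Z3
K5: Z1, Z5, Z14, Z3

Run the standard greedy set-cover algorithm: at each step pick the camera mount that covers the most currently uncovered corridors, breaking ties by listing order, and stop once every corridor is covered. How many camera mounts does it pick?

3

Pick 1: K1 covers 4 new corridors (Z8, Z11, Z1, Z5).
Pick 2: K3 covers 3 new corridors (Z7, Z10, Z3).
Pick 3: K2 covers 1 new corridors (Z14).
Greedy uses 3 camera mounts.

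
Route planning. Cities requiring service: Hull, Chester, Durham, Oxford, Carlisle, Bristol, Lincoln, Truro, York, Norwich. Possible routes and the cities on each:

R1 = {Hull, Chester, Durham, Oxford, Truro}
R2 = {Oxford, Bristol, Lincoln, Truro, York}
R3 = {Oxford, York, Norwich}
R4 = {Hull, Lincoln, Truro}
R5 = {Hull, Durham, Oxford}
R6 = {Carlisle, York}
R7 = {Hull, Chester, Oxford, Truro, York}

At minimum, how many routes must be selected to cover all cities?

R1, R2, R3, R6 together cover {Hull, Chester, Durham, Oxford, Carlisle, Bristol, Lincoln, Truro, York, Norwich} — every city.
No 3 of the 7 routes cover everything (all 35 triples fall short), so 4 is minimum.

4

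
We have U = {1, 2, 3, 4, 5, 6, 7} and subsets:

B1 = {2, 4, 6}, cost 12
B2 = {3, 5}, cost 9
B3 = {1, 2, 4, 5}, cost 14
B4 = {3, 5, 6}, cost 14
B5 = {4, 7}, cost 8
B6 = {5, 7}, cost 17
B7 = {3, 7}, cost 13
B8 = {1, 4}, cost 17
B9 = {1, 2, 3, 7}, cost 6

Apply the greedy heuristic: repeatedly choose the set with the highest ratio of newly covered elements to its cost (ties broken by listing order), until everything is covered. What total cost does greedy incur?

Pick 1: B9 adds 4 new (1, 2, 3, 7) at cost 6 (ratio 4/6).
Pick 2: B1 adds 2 new (4, 6) at cost 12 (ratio 2/12).
Pick 3: B2 adds 1 new (5) at cost 9 (ratio 1/9).
Greedy total cost: 6 + 12 + 9 = 27.

27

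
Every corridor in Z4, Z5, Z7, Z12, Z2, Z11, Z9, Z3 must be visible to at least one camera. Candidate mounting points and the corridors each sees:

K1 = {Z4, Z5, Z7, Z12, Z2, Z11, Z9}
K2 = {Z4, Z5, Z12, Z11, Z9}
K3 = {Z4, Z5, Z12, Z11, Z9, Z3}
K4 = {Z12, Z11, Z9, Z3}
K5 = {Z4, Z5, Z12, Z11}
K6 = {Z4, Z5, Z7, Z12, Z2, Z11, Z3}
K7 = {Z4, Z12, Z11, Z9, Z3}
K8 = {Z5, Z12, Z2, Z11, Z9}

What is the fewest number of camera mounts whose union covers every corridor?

K1, K3 together cover {Z4, Z5, Z7, Z12, Z2, Z11, Z9, Z3} — every corridor.
No single camera mount contains all 8 corridors, so 2 is optimal.

2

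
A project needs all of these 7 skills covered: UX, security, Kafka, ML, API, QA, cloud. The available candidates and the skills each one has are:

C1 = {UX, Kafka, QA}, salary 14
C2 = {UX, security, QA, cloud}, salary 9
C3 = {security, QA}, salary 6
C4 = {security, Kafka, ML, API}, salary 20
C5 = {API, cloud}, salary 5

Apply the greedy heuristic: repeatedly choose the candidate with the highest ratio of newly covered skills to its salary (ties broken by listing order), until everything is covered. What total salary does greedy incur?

Pick 1: C2 adds 4 new (UX, security, QA, cloud) at salary 9 (ratio 4/9).
Pick 2: C5 adds 1 new (API) at salary 5 (ratio 1/5).
Pick 3: C4 adds 2 new (Kafka, ML) at salary 20 (ratio 2/20).
Greedy total salary: 9 + 5 + 20 = 34. (The true optimum is 29, so greedy overshoots here.)

34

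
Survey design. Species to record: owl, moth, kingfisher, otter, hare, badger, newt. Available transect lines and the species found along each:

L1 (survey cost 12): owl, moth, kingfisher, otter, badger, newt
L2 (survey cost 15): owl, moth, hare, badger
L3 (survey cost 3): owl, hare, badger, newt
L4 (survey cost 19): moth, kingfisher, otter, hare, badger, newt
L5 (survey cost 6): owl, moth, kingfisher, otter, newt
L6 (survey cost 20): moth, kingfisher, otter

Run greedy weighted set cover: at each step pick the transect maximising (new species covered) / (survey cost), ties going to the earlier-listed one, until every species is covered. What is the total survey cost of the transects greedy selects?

9

Pick 1: L3 adds 4 new (owl, hare, badger, newt) at survey cost 3 (ratio 4/3).
Pick 2: L5 adds 3 new (moth, kingfisher, otter) at survey cost 6 (ratio 3/6).
Greedy total survey cost: 3 + 6 = 9.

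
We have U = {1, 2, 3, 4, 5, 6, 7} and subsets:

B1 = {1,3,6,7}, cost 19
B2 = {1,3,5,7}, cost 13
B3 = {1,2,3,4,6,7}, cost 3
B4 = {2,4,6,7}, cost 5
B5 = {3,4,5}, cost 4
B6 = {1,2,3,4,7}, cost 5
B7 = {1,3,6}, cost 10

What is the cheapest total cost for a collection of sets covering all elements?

7

B3, B5 cover every element at cost 3 + 4 = 7.
Any cover uses at least 2 sets; among all covering selections none totals below 7.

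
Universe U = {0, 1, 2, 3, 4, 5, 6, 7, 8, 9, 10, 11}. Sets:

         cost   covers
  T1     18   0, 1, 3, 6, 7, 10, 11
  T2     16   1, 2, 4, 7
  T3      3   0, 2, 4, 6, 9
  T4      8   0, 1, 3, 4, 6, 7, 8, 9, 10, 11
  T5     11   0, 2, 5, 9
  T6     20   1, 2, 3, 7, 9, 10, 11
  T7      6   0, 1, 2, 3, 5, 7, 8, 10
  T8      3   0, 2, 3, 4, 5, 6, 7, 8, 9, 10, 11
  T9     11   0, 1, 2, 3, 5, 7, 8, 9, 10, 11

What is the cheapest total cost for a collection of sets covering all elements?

9

T7, T8 cover every element at cost 6 + 3 = 9.
Any cover uses at least 2 sets; among all covering selections none totals below 9.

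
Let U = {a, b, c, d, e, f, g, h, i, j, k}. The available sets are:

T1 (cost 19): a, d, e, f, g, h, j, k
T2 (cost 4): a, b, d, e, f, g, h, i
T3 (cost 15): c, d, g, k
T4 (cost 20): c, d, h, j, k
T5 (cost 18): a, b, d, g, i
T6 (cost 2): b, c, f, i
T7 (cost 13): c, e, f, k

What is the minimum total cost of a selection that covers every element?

21

T1, T6 cover every element at cost 19 + 2 = 21.
Any cover uses at least 2 sets; among all covering selections none totals below 21.
Greedy by coverage-per-cost would pick T2, T6, T1 for 25 — worse than the optimum 21.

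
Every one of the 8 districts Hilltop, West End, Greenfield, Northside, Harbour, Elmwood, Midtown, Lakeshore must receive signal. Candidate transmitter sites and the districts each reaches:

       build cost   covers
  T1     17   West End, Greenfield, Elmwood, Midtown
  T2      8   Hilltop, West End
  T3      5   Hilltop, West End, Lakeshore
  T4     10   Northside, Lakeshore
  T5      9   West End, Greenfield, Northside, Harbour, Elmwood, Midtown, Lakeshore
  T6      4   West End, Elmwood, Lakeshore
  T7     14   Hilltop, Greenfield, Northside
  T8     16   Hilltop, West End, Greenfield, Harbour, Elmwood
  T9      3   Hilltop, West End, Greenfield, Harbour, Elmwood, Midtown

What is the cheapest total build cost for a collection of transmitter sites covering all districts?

T5, T9 cover every district at build cost 9 + 3 = 12.
Any cover uses at least 2 transmitter sites; among all covering selections none totals below 12.

12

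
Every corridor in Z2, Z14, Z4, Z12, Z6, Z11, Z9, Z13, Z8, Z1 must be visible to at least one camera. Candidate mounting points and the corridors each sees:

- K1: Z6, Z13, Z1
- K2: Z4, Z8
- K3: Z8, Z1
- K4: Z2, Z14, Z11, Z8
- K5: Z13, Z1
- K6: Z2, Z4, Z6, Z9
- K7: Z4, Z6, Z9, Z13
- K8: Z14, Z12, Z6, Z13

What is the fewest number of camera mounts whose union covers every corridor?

K1, K4, K6, K8 together cover {Z2, Z14, Z4, Z12, Z6, Z11, Z9, Z13, Z8, Z1} — every corridor.
No 3 of the 8 camera mounts cover everything (all 56 triples fall short), so 4 is minimum.

4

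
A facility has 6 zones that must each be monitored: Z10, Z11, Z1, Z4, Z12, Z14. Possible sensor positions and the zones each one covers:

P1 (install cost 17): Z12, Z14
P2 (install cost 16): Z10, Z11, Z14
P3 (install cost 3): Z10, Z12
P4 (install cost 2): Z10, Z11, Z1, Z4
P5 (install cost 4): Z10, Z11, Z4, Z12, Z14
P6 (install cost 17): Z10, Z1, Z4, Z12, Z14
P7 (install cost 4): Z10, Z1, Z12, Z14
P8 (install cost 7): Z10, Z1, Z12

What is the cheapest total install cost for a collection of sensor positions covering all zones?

6

P4, P5 cover every zone at install cost 2 + 4 = 6.
Any cover uses at least 2 sensor positions; among all covering selections none totals below 6.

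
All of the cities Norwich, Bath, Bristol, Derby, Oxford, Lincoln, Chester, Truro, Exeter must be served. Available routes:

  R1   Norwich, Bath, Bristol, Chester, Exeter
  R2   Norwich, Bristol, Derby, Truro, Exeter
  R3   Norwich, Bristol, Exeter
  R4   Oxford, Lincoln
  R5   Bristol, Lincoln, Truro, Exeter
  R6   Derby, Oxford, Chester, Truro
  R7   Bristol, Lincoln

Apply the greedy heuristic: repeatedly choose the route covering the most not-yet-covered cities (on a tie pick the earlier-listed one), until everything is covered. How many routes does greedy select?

3

Pick 1: R1 covers 5 new cities (Norwich, Bath, Bristol, Chester, Exeter).
Pick 2: R6 covers 3 new cities (Derby, Oxford, Truro).
Pick 3: R4 covers 1 new cities (Lincoln).
Greedy uses 3 routes.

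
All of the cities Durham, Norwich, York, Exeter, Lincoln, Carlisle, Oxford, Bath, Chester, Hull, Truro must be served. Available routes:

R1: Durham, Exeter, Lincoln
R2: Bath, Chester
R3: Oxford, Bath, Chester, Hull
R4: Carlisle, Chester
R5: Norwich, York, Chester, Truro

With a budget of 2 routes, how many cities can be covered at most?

Choosing R1, R3 covers {Durham, Exeter, Lincoln, Oxford, Bath, Chester, Hull} — 7 cities.
No choice of 2 routes does better; here Norwich, York, Carlisle, Truro are left uncovered.

7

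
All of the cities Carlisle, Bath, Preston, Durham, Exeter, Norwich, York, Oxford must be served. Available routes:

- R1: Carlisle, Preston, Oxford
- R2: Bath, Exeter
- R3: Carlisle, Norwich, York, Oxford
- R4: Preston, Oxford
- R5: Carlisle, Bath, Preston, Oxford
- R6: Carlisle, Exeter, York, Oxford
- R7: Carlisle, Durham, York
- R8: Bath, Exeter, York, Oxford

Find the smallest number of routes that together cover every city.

R1, R2, R3, R7 together cover {Carlisle, Bath, Preston, Durham, Exeter, Norwich, York, Oxford} — every city.
No 3 of the 8 routes cover everything (all 56 triples fall short), so 4 is minimum.

4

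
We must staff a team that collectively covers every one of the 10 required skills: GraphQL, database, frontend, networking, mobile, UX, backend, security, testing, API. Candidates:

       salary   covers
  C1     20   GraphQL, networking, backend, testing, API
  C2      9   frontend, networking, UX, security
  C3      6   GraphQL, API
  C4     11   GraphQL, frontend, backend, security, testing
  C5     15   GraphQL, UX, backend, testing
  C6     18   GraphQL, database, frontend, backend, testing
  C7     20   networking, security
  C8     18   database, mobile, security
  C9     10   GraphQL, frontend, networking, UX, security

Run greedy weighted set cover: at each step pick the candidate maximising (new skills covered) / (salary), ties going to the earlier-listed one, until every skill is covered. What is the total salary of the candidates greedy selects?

45

Pick 1: C9 adds 5 new (GraphQL, frontend, networking, UX, security) at salary 10 (ratio 5/10).
Pick 2: C4 adds 2 new (backend, testing) at salary 11 (ratio 2/11).
Pick 3: C3 adds 1 new (API) at salary 6 (ratio 1/6).
Pick 4: C8 adds 2 new (database, mobile) at salary 18 (ratio 2/18).
Greedy total salary: 10 + 11 + 6 + 18 = 45. (The true optimum is 44, so greedy overshoots here.)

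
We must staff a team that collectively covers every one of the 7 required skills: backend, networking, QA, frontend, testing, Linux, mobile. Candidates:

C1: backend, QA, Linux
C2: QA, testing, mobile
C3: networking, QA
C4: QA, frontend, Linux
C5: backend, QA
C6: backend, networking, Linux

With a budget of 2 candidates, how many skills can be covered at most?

Choosing C2, C6 covers {backend, networking, QA, testing, Linux, mobile} — 6 skills.
No choice of 2 candidates does better; here frontend is left uncovered.

6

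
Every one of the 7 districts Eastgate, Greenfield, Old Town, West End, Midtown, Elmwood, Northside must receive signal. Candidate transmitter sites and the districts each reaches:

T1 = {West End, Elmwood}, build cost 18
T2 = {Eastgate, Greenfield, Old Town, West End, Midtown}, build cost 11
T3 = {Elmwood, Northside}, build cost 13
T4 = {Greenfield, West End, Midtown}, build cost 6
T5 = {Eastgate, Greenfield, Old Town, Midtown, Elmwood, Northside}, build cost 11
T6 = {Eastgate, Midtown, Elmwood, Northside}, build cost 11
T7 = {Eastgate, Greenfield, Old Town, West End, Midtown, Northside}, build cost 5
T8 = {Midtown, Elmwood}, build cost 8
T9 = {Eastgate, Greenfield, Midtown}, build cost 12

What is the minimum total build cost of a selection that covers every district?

13

T7, T8 cover every district at build cost 5 + 8 = 13.
Any cover uses at least 2 transmitter sites; among all covering selections none totals below 13.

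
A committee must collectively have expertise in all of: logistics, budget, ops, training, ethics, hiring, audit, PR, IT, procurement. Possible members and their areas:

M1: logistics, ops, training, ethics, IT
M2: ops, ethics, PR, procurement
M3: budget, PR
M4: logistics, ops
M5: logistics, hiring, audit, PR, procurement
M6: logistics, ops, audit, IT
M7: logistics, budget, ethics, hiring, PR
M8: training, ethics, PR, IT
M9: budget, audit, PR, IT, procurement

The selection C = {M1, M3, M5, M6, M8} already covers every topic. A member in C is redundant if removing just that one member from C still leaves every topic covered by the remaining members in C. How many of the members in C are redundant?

3

Drop M1: the rest still cover every topic — redundant.
Drop M3: budget uncovered — not redundant.
Drop M5: hiring, procurement uncovered — not redundant.
Drop M6: the rest still cover every topic — redundant.
Drop M8: the rest still cover every topic — redundant.
3 redundant: M1, M6, M8.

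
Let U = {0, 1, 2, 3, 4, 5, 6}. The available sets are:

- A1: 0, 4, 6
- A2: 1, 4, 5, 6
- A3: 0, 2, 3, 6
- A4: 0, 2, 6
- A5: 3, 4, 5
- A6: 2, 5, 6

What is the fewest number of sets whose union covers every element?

A2, A3 together cover {0, 1, 2, 3, 4, 5, 6} — every element.
No single set contains all 7 elements, so 2 is optimal.

2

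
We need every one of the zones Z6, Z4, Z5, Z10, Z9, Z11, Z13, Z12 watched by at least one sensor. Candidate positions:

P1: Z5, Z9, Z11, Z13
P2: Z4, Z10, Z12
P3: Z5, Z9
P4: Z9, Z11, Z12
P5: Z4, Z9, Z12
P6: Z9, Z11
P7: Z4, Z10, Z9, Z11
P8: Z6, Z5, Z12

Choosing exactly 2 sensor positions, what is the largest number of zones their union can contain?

7

Choosing P1, P2 covers {Z4, Z5, Z10, Z9, Z11, Z13, Z12} — 7 zones.
No choice of 2 sensor positions does better; here Z6 is left uncovered.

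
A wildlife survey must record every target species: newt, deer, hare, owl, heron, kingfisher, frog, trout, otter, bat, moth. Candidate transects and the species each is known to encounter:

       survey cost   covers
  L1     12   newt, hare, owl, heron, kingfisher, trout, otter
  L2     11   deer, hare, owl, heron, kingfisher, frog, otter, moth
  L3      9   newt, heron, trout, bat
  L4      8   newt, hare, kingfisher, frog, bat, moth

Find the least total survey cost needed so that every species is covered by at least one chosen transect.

L2, L3 cover every species at survey cost 11 + 9 = 20.
Any cover uses at least 2 transects; among all covering selections none totals below 20.
Greedy by coverage-per-survey cost would pick L4, L2, L3 for 28 — worse than the optimum 20.

20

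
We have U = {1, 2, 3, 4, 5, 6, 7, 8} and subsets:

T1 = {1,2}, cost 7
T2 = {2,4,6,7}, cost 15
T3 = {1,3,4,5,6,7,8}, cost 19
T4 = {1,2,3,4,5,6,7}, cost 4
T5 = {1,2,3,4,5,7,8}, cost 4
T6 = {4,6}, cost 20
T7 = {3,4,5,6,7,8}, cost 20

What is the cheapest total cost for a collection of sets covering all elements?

T4, T5 cover every element at cost 4 + 4 = 8.
Any cover uses at least 2 sets; among all covering selections none totals below 8.

8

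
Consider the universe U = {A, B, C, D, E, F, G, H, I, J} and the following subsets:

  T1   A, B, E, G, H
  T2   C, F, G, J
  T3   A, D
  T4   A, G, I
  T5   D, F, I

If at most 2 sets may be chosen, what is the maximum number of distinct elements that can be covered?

8

Choosing T1, T2 covers {A, B, C, E, F, G, H, J} — 8 elements.
No choice of 2 sets does better; here D, I are left uncovered.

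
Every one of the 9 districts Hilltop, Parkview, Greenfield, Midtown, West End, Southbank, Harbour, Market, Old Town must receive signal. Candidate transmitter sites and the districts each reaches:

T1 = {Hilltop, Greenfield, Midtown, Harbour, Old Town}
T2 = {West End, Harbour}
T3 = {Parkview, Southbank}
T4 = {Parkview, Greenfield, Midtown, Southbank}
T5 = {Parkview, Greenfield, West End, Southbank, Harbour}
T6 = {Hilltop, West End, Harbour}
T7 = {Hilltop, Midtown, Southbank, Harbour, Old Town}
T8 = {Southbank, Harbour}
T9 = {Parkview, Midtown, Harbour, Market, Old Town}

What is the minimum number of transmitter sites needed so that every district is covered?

T1, T5, T9 together cover {Hilltop, Parkview, Greenfield, Midtown, West End, Southbank, Harbour, Market, Old Town} — every district.
No 2 of the 9 transmitter sites cover everything (all 36 pairs fall short), so 3 is minimum.

3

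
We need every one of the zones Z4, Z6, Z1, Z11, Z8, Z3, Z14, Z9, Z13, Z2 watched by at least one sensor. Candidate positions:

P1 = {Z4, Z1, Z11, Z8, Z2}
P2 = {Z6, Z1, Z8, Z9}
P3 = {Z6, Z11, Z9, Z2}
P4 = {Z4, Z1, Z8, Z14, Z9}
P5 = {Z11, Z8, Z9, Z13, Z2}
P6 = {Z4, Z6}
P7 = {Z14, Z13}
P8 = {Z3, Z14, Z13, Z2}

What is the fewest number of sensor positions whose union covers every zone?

3

P1, P2, P8 together cover {Z4, Z6, Z1, Z11, Z8, Z3, Z14, Z9, Z13, Z2} — every zone.
No 2 of the 8 sensor positions cover everything (all 28 pairs fall short), so 3 is minimum.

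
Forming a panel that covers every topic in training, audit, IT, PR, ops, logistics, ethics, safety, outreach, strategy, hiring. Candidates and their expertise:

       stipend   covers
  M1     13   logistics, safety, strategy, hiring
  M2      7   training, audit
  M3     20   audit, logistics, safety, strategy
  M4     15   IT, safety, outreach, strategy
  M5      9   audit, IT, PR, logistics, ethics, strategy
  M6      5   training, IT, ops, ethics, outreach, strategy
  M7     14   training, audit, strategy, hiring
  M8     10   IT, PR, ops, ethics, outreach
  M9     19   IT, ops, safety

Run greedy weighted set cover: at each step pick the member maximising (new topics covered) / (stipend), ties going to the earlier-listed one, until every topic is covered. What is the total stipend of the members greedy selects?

27

Pick 1: M6 adds 6 new (training, IT, ops, ethics, outreach, strategy) at stipend 5 (ratio 6/5).
Pick 2: M5 adds 3 new (audit, PR, logistics) at stipend 9 (ratio 3/9).
Pick 3: M1 adds 2 new (safety, hiring) at stipend 13 (ratio 2/13).
Greedy total stipend: 5 + 9 + 13 = 27.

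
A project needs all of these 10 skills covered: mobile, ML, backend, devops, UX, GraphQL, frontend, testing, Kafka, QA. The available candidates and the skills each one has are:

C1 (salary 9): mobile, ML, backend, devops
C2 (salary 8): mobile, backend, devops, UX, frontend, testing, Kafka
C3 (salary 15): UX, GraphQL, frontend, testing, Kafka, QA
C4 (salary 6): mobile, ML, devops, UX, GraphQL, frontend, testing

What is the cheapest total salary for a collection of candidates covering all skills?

24

C1, C3 cover every skill at salary 9 + 15 = 24.
Any cover uses at least 2 candidates; among all covering selections none totals below 24.
Greedy by coverage-per-salary would pick C4, C2, C3 for 29 — worse than the optimum 24.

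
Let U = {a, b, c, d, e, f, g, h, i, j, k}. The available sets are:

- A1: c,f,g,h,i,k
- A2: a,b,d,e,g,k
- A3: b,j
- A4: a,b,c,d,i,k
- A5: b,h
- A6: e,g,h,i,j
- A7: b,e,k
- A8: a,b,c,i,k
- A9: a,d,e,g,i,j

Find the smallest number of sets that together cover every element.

A1, A2, A3 together cover {a, b, c, d, e, f, g, h, i, j, k} — every element.
No 2 of the 9 sets cover everything (all 36 pairs fall short), so 3 is minimum.

3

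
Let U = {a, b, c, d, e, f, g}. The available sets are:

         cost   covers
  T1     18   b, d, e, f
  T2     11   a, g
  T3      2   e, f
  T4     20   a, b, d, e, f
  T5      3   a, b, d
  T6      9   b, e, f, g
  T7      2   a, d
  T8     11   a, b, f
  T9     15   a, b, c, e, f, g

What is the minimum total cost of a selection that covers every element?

T7, T9 cover every element at cost 2 + 15 = 17.
Any cover uses at least 2 sets; among all covering selections none totals below 17.
Greedy by coverage-per-cost would pick T3, T5, T9 for 20 — worse than the optimum 17.

17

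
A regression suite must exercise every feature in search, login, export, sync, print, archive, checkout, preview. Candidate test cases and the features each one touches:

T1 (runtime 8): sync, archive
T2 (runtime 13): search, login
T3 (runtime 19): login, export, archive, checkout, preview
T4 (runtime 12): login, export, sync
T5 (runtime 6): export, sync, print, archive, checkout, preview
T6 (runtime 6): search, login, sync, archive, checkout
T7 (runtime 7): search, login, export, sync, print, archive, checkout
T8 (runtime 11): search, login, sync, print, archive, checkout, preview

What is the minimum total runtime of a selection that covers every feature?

T5, T6 cover every feature at runtime 6 + 6 = 12.
Any cover uses at least 2 test cases; among all covering selections none totals below 12.

12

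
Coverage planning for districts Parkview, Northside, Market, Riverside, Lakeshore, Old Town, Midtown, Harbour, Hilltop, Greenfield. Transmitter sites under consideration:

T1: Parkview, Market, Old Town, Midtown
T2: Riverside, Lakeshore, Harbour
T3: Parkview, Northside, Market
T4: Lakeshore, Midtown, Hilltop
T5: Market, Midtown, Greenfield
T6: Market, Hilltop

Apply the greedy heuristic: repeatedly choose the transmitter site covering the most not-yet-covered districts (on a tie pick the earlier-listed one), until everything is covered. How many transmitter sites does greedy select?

5

Pick 1: T1 covers 4 new districts (Parkview, Market, Old Town, Midtown).
Pick 2: T2 covers 3 new districts (Riverside, Lakeshore, Harbour).
Pick 3: T3 covers 1 new districts (Northside).
Pick 4: T4 covers 1 new districts (Hilltop).
Pick 5: T5 covers 1 new districts (Greenfield).
Greedy uses 5 transmitter sites.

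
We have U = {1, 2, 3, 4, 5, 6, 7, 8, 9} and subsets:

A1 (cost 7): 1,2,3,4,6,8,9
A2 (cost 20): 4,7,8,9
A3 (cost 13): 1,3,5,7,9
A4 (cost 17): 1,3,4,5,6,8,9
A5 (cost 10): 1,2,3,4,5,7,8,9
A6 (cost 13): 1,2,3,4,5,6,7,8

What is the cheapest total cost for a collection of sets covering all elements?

17

A1, A5 cover every element at cost 7 + 10 = 17.
Any cover uses at least 2 sets; among all covering selections none totals below 17.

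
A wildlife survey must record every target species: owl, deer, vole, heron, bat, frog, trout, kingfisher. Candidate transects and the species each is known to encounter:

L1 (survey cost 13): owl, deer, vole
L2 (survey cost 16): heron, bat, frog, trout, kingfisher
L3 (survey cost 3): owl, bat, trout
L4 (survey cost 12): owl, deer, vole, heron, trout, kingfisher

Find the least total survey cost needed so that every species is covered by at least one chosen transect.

28

L2, L4 cover every species at survey cost 16 + 12 = 28.
Any cover uses at least 2 transects; among all covering selections none totals below 28.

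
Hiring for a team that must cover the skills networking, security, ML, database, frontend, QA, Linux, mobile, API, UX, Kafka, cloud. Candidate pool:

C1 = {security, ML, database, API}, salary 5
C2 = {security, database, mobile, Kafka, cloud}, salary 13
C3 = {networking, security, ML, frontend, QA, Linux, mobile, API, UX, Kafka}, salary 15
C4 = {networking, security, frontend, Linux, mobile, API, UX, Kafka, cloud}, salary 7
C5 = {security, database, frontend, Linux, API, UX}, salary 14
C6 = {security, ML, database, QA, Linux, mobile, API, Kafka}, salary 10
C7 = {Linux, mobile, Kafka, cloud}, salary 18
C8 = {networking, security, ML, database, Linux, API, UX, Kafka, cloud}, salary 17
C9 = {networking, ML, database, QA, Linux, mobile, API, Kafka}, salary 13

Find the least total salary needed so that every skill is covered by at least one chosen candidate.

17

C4, C6 cover every skill at salary 7 + 10 = 17.
Any cover uses at least 2 candidates; among all covering selections none totals below 17.
Greedy by coverage-per-salary would pick C4, C1, C6 for 22 — worse than the optimum 17.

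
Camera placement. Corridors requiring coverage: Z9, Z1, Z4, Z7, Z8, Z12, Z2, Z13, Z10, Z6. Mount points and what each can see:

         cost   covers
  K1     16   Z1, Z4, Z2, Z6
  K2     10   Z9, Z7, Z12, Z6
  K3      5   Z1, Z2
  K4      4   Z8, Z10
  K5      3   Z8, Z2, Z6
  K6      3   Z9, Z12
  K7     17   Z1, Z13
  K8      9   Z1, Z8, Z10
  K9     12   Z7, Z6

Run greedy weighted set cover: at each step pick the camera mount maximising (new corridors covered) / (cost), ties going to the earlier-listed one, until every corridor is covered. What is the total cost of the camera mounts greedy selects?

58

Pick 1: K5 adds 3 new (Z8, Z2, Z6) at cost 3 (ratio 3/3).
Pick 2: K6 adds 2 new (Z9, Z12) at cost 3 (ratio 2/3).
Pick 3: K4 adds 1 new (Z10) at cost 4 (ratio 1/4).
Pick 4: K3 adds 1 new (Z1) at cost 5 (ratio 1/5).
Pick 5: K2 adds 1 new (Z7) at cost 10 (ratio 1/10).
Pick 6: K1 adds 1 new (Z4) at cost 16 (ratio 1/16).
Pick 7: K7 adds 1 new (Z13) at cost 17 (ratio 1/17).
Greedy total cost: 3 + 3 + 4 + 5 + 10 + 16 + 17 = 58. (The true optimum is 47, so greedy overshoots here.)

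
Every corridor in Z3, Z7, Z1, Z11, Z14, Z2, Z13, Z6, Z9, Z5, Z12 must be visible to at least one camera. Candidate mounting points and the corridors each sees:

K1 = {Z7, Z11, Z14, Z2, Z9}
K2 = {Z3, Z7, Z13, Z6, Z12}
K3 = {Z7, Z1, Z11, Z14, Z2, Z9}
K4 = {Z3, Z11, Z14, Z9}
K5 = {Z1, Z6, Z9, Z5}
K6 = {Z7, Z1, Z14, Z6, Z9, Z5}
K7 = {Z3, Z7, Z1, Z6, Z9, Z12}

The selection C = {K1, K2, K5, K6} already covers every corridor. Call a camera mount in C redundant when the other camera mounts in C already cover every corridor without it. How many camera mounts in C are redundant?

Drop K1: Z11, Z2 uncovered — not redundant.
Drop K2: Z3, Z13, Z12 uncovered — not redundant.
Drop K5: the rest still cover every corridor — redundant.
Drop K6: the rest still cover every corridor — redundant.
2 redundant: K5, K6.

2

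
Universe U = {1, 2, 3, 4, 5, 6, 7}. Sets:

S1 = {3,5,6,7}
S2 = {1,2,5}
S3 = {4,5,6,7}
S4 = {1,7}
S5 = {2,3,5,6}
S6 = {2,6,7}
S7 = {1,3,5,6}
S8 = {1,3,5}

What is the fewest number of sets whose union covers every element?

S1, S2, S3 together cover {1, 2, 3, 4, 5, 6, 7} — every element.
No 2 of the 8 sets cover everything (all 28 pairs fall short), so 3 is minimum.

3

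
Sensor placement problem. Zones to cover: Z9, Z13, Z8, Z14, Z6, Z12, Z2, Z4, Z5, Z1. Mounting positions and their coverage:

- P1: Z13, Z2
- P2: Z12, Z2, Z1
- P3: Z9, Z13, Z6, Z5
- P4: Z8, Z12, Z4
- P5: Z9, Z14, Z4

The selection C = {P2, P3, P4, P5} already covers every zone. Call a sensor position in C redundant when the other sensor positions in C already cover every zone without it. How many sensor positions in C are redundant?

0

Drop P2: Z2, Z1 uncovered — not redundant.
Drop P3: Z13, Z6, Z5 uncovered — not redundant.
Drop P4: Z8 uncovered — not redundant.
Drop P5: Z14 uncovered — not redundant.
None of the sensor positions in C is redundant.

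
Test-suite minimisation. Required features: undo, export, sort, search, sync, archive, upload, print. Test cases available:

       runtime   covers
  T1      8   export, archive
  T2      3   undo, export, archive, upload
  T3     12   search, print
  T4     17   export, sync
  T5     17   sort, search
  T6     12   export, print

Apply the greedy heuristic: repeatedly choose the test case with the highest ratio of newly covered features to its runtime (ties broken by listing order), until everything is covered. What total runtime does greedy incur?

49

Pick 1: T2 adds 4 new (undo, export, archive, upload) at runtime 3 (ratio 4/3).
Pick 2: T3 adds 2 new (search, print) at runtime 12 (ratio 2/12).
Pick 3: T4 adds 1 new (sync) at runtime 17 (ratio 1/17).
Pick 4: T5 adds 1 new (sort) at runtime 17 (ratio 1/17).
Greedy total runtime: 3 + 12 + 17 + 17 = 49.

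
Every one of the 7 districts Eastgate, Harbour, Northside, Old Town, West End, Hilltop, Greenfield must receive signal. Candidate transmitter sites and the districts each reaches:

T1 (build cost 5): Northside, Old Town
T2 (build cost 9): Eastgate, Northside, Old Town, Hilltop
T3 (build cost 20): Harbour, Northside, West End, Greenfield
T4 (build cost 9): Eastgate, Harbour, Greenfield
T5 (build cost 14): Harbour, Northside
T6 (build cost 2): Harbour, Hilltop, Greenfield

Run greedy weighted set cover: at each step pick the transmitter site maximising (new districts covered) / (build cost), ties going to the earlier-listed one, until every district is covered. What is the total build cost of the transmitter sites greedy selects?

Pick 1: T6 adds 3 new (Harbour, Hilltop, Greenfield) at build cost 2 (ratio 3/2).
Pick 2: T1 adds 2 new (Northside, Old Town) at build cost 5 (ratio 2/5).
Pick 3: T2 adds 1 new (Eastgate) at build cost 9 (ratio 1/9).
Pick 4: T3 adds 1 new (West End) at build cost 20 (ratio 1/20).
Greedy total build cost: 2 + 5 + 9 + 20 = 36. (The true optimum is 29, so greedy overshoots here.)

36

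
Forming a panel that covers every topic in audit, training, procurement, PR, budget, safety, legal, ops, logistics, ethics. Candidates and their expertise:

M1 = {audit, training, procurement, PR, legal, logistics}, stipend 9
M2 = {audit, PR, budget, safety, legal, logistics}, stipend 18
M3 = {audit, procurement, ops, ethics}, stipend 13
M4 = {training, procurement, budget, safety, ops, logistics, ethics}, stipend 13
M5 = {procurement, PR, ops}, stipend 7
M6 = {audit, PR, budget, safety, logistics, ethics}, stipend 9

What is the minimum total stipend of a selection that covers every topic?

M1, M4 cover every topic at stipend 9 + 13 = 22.
Any cover uses at least 2 members; among all covering selections none totals below 22.
Greedy by coverage-per-stipend would pick M1, M6, M5 for 25 — worse than the optimum 22.

22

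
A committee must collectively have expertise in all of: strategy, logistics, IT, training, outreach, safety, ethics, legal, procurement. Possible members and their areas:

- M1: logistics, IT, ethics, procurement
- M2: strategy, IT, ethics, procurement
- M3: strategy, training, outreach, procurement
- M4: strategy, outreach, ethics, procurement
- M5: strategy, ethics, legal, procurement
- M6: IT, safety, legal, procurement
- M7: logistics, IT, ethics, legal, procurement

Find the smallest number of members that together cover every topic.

3

M1, M3, M6 together cover {strategy, logistics, IT, training, outreach, safety, ethics, legal, procurement} — every topic.
No 2 of the 7 members cover everything (all 21 pairs fall short), so 3 is minimum.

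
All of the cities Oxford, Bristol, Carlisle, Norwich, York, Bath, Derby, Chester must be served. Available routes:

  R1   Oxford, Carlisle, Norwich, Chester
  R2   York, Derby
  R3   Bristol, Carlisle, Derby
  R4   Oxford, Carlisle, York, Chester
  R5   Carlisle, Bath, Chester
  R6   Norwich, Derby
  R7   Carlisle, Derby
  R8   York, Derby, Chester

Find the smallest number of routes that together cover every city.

4

R1, R2, R3, R5 together cover {Oxford, Bristol, Carlisle, Norwich, York, Bath, Derby, Chester} — every city.
No 3 of the 8 routes cover everything (all 56 triples fall short), so 4 is minimum.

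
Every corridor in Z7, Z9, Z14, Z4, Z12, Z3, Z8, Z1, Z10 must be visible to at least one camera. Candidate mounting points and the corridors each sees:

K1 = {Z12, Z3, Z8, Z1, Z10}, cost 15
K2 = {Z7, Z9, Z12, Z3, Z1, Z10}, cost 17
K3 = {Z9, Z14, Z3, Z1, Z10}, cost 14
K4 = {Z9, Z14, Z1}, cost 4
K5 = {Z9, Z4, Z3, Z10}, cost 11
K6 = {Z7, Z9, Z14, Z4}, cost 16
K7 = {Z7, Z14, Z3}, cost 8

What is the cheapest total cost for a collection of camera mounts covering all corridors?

31

K1, K6 cover every corridor at cost 15 + 16 = 31.
Any cover uses at least 2 camera mounts; among all covering selections none totals below 31.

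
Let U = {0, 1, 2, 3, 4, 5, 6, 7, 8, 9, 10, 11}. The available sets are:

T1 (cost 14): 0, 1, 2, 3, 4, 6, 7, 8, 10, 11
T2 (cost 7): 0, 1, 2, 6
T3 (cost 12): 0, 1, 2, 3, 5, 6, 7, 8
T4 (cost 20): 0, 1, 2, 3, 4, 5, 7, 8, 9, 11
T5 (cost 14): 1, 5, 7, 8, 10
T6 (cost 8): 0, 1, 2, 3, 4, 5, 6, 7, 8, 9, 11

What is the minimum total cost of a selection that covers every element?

22

T1, T6 cover every element at cost 14 + 8 = 22.
Any cover uses at least 2 sets; among all covering selections none totals below 22.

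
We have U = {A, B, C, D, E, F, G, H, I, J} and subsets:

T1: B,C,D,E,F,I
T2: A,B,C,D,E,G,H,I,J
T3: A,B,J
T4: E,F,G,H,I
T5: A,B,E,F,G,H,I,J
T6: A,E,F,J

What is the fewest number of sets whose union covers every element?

2

T1, T2 together cover {A, B, C, D, E, F, G, H, I, J} — every element.
No single set contains all 10 elements, so 2 is optimal.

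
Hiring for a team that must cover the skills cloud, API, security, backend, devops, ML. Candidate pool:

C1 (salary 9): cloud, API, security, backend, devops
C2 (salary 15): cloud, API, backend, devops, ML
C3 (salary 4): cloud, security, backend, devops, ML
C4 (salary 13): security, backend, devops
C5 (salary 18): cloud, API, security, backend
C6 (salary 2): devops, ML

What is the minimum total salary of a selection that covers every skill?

C1, C6 cover every skill at salary 9 + 2 = 11.
Any cover uses at least 2 candidates; among all covering selections none totals below 11.

11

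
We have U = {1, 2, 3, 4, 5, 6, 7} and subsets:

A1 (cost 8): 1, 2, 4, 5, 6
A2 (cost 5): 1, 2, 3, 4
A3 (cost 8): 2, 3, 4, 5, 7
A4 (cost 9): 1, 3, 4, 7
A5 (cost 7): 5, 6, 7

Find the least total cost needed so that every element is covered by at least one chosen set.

A2, A5 cover every element at cost 5 + 7 = 12.
Any cover uses at least 2 sets; among all covering selections none totals below 12.

12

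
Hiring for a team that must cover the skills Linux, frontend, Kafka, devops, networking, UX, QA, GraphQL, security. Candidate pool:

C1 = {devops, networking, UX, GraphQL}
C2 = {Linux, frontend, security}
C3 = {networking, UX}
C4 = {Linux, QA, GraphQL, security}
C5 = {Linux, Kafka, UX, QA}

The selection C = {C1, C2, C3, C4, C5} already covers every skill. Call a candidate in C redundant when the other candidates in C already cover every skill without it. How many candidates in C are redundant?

Drop C1: devops uncovered — not redundant.
Drop C2: frontend uncovered — not redundant.
Drop C3: the rest still cover every skill — redundant.
Drop C4: the rest still cover every skill — redundant.
Drop C5: Kafka uncovered — not redundant.
2 redundant: C3, C4.

2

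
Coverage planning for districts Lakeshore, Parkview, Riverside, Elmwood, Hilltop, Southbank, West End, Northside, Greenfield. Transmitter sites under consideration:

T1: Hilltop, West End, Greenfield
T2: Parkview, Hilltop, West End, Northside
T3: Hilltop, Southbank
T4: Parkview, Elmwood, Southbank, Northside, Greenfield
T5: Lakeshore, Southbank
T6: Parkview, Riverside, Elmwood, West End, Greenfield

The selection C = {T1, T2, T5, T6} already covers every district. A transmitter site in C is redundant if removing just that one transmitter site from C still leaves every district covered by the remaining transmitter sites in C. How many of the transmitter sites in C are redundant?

1

Drop T1: the rest still cover every district — redundant.
Drop T2: Northside uncovered — not redundant.
Drop T5: Lakeshore, Southbank uncovered — not redundant.
Drop T6: Riverside, Elmwood uncovered — not redundant.
1 redundant: T1.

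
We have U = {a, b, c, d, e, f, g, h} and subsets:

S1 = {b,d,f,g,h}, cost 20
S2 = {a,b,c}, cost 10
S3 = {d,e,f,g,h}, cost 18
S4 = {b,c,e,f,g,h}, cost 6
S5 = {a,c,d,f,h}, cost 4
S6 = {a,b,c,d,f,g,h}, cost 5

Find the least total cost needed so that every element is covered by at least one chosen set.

10

S4, S5 cover every element at cost 6 + 4 = 10.
Any cover uses at least 2 sets; among all covering selections none totals below 10.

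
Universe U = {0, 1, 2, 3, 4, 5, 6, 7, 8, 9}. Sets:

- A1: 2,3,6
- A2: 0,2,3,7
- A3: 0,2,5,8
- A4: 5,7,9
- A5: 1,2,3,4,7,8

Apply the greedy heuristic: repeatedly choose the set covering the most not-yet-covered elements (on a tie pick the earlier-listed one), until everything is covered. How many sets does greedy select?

Pick 1: A5 covers 6 new elements (1, 2, 3, 4, 7, 8).
Pick 2: A3 covers 2 new elements (0, 5).
Pick 3: A1 covers 1 new elements (6).
Pick 4: A4 covers 1 new elements (9).
Greedy uses 4 sets.

4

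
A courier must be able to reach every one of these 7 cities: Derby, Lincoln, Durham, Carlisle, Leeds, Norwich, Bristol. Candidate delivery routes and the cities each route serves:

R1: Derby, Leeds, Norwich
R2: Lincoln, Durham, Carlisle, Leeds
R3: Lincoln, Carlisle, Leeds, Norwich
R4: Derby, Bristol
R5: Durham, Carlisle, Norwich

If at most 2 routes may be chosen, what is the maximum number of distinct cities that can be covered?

6

Choosing R1, R2 covers {Derby, Lincoln, Durham, Carlisle, Leeds, Norwich} — 6 cities.
No choice of 2 routes does better; here Bristol is left uncovered.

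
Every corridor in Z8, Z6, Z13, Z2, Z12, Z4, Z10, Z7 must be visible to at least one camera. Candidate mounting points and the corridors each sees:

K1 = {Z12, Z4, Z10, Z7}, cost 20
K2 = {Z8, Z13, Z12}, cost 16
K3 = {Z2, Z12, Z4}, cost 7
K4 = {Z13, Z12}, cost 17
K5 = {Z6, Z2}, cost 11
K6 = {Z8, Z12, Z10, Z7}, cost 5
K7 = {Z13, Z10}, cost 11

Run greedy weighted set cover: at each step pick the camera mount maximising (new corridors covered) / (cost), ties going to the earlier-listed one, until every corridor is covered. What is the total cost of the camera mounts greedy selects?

34

Pick 1: K6 adds 4 new (Z8, Z12, Z10, Z7) at cost 5 (ratio 4/5).
Pick 2: K3 adds 2 new (Z2, Z4) at cost 7 (ratio 2/7).
Pick 3: K5 adds 1 new (Z6) at cost 11 (ratio 1/11).
Pick 4: K7 adds 1 new (Z13) at cost 11 (ratio 1/11).
Greedy total cost: 5 + 7 + 11 + 11 = 34.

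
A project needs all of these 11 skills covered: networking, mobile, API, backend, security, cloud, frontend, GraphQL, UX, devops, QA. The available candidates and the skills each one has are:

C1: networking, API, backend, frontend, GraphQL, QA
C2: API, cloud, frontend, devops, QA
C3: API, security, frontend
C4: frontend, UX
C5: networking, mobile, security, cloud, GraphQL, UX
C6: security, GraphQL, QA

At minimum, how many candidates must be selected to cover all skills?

C1, C2, C5 together cover {networking, mobile, API, backend, security, cloud, frontend, GraphQL, UX, devops, QA} — every skill.
No 2 of the 6 candidates cover everything (all 15 pairs fall short), so 3 is minimum.

3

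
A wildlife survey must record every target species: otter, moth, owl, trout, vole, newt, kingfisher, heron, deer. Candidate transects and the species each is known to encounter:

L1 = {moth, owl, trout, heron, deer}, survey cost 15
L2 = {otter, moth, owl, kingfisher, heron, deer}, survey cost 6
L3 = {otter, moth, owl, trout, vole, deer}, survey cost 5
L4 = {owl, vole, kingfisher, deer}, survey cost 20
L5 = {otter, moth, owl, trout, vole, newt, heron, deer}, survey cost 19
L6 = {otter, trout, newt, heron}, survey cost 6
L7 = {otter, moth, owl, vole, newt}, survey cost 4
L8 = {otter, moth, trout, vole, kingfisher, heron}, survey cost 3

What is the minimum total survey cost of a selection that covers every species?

12

L3, L7, L8 cover every species at survey cost 5 + 4 + 3 = 12.
Any cover uses at least 2 transects; among all covering selections none totals below 12.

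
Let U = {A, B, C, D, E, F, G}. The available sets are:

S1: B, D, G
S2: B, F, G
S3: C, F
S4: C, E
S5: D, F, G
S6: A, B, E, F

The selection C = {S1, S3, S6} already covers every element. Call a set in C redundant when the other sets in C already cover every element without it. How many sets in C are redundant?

Drop S1: D, G uncovered — not redundant.
Drop S3: C uncovered — not redundant.
Drop S6: A, E uncovered — not redundant.
None of the sets in C is redundant.

0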